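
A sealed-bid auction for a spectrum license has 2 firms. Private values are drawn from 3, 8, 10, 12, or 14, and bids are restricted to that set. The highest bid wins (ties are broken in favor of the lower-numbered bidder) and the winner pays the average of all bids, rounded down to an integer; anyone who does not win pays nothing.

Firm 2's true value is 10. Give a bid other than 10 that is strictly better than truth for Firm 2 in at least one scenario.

8

Suppose Firm 1 bids 3.
Bid 10: wins, pays 6, utility 10 - 6 = 4.
Bid 8: wins, pays 5, utility 10 - 5 = 5.
So bidding 8 beats truth here (5 > 4).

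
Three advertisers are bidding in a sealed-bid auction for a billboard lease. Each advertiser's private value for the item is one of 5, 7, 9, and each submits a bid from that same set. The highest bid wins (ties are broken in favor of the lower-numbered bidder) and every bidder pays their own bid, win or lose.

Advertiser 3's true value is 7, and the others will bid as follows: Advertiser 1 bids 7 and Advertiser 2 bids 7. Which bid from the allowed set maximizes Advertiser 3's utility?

9

Bid 5: loses but pays 5, utility -5.
Bid 7: loses but pays 7, utility -7.
Bid 9: wins, pays 9, utility 7 - 9 = -2.
The best choice is 9 with utility -2.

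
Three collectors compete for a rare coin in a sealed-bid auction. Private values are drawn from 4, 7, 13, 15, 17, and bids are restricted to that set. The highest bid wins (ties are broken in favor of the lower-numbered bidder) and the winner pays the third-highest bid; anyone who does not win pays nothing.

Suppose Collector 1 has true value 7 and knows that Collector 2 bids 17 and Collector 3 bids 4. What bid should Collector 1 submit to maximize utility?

17

Bid 4: loses, pays 0, utility 0.
Bid 7: loses, pays 0, utility 0.
Bid 13: loses, pays 0, utility 0.
Bid 15: loses, pays 0, utility 0.
Bid 17: wins, pays 4, utility 7 - 4 = 3.
The best choice is 17 with utility 3.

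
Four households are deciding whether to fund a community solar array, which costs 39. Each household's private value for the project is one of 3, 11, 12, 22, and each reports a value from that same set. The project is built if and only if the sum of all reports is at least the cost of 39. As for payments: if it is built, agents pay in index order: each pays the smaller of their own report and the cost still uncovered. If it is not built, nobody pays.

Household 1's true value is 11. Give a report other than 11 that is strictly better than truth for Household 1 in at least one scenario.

Suppose Household 2 reports 3, Household 3 reports 11 and Household 4 reports 22.
Report 11: project built, pays 11, utility 11 - 11 = 0.
Report 3: project built, pays 3, utility 11 - 3 = 8.
So reporting 3 beats truth here (8 > 0).

3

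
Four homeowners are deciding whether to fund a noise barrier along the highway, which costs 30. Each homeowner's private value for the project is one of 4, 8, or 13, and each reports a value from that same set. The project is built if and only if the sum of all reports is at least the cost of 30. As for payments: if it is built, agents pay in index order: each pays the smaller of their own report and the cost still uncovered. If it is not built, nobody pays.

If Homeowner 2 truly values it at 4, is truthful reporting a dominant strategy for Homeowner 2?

Check each profile of the others' reports and compare truth against every alternative report.
Others report (4, 8, 13): truth gives 0, best alternative gives -4.
Others report (4, 13, 8): truth gives 0, best alternative gives -4.
Others report (4, 13, 13): truth gives 0, best alternative gives -4.
Others report (8, 4, 13): truth gives 0, best alternative gives -4.
Others report (8, 8, 8): truth gives 0, best alternative gives -4.
Others report (8, 8, 13): truth gives 0, best alternative gives -4.
(Remaining 21 profiles checked similarly; truth is weakly best in each.)
In every case the truthful report is at least as good as any alternative, so it is a dominant strategy.

Yes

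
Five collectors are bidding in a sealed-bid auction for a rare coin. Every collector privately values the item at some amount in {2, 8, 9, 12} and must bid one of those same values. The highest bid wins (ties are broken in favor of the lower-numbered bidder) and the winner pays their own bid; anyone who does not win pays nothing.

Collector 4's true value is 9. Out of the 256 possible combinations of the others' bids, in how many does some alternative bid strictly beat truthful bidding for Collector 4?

Others bid (2, 2, 2, 2): truth gives 0; bid 8 gives 1 > 0. Violating.
Others bid (2, 2, 2, 8): truth gives 0; bid 8 gives 1 > 0. Violating.
Others bid (2, 2, 2, 9): truth gives 0; no alternative beats it.
Others bid (2, 2, 2, 12): truth gives 0; no alternative beats it.
(Checking all 256 profiles: 2 have a profitable deviation, 254 do not.)

2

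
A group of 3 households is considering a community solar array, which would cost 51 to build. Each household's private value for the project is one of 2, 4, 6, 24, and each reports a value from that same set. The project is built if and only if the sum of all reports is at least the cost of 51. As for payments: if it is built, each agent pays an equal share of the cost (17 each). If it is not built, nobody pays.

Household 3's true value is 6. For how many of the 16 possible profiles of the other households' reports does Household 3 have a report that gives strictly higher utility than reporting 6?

Others report (24, 24): truth gives -11; report 2 gives 0 > -11. Violating.
Others report (2, 2): truth gives 0; no alternative beats it.
Others report (2, 4): truth gives 0; no alternative beats it.
(Checking all 16 profiles: 1 has a profitable deviation, 15 do not.)

1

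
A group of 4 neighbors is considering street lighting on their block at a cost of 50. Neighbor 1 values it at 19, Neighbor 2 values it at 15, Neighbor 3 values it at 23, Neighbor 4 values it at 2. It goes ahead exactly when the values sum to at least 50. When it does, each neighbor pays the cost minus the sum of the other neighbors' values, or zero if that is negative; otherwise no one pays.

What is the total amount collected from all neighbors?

Total value 59 ≥ cost 50, so it is built.
Neighbor 1: others sum to 40; max(0, 50 - 40) = 10.
Neighbor 2: others sum to 44; max(0, 50 - 44) = 6.
Neighbor 3: others sum to 36; max(0, 50 - 36) = 14.
Neighbor 4: others sum to 57; max(0, 50 - 57) = 0.
Total collected = 10 + 6 + 14 + 0 = 30.

30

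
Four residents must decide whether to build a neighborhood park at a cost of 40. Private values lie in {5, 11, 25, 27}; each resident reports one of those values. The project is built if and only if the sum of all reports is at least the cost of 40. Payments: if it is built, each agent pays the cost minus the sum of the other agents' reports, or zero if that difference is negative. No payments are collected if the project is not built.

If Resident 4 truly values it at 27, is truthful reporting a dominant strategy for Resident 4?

Check each profile of the others' reports and compare truth against every alternative report.
Others report (5, 11, 25): truth gives 27, best alternative gives 27.
Others report (5, 11, 27): truth gives 27, best alternative gives 27.
Others report (5, 25, 11): truth gives 27, best alternative gives 27.
Others report (5, 25, 25): truth gives 27, best alternative gives 27.
Others report (5, 25, 27): truth gives 27, best alternative gives 27.
Others report (5, 27, 11): truth gives 27, best alternative gives 27.
(Remaining 58 profiles checked similarly; truth is weakly best in each.)
In every case the truthful report is at least as good as any alternative, so it is a dominant strategy.

Yes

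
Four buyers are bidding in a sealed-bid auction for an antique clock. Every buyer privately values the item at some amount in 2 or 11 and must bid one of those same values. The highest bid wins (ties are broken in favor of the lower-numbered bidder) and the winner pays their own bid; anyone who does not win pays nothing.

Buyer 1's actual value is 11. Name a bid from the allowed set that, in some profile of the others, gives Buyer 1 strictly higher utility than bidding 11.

2

Suppose Buyer 2 bids 2, Buyer 3 bids 2 and Buyer 4 bids 2.
Bid 11: wins, pays 11, utility 11 - 11 = 0.
Bid 2: wins, pays 2, utility 11 - 2 = 9.
So bidding 2 beats truth here (9 > 0).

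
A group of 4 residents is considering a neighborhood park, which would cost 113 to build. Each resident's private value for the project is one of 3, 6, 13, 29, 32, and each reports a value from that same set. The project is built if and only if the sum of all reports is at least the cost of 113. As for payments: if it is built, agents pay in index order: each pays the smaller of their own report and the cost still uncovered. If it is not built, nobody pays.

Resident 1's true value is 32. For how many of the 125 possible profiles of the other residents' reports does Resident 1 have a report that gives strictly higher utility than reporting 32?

8

Others report (29, 29, 29): truth gives 0; report 29 gives 3 > 0. Violating.
Others report (29, 29, 32): truth gives 0; report 29 gives 3 > 0. Violating.
Others report (29, 32, 29): truth gives 0; report 29 gives 3 > 0. Violating.
Others report (29, 32, 32): truth gives 0; report 29 gives 3 > 0. Violating.
Others report (3, 3, 3): truth gives 0; no alternative beats it.
Others report (3, 3, 6): truth gives 0; no alternative beats it.
(Checking all 125 profiles: 8 have a profitable deviation, 117 do not.)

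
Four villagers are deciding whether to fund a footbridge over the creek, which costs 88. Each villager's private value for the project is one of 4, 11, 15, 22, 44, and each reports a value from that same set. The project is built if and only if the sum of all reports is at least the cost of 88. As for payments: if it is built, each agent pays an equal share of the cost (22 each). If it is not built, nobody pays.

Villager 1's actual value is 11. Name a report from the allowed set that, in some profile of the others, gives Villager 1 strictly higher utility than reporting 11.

Suppose Villager 2 reports 11, Villager 3 reports 22 and Villager 4 reports 44.
Report 11: project built, pays 22, utility 11 - 22 = -11.
Report 4: project not built, utility 0.
So reporting 4 beats truth here (0 > -11).

4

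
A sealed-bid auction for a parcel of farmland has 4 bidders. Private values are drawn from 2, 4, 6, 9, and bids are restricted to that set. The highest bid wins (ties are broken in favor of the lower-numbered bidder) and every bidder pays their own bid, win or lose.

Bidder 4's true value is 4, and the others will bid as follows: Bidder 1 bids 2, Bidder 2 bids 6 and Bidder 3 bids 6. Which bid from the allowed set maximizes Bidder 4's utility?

2

Bid 2: loses but pays 2, utility -2.
Bid 4: loses but pays 4, utility -4.
Bid 6: loses but pays 6, utility -6.
Bid 9: wins, pays 9, utility 4 - 9 = -5.
The best choice is 2 with utility -2.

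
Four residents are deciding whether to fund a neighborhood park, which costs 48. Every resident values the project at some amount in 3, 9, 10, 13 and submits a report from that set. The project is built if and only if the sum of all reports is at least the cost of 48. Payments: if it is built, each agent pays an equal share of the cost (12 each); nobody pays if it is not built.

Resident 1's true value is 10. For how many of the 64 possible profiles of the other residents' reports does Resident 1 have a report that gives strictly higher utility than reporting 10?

1

Others report (13, 13, 13): truth gives -2; report 3 gives 0 > -2. Violating.
Others report (3, 3, 3): truth gives 0; no alternative beats it.
Others report (3, 3, 9): truth gives 0; no alternative beats it.
(Checking all 64 profiles: 1 has a profitable deviation, 63 do not.)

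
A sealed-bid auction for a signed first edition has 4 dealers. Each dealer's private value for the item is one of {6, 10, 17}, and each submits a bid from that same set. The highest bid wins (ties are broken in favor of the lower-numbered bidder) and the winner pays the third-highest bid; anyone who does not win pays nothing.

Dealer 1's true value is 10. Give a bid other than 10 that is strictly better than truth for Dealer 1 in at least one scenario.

Suppose Dealer 2 bids 6, Dealer 3 bids 6 and Dealer 4 bids 17.
Bid 10: loses, pays 0, utility 0.
Bid 17: wins, pays 6, utility 10 - 6 = 4.
So bidding 17 beats truth here (4 > 0).

17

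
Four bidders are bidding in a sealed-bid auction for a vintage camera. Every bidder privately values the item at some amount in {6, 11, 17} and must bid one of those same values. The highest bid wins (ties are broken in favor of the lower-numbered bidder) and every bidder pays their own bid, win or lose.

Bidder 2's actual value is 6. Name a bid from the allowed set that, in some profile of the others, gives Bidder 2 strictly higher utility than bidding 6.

Suppose Bidder 1 bids 6, Bidder 3 bids 6 and Bidder 4 bids 6.
Bid 6: loses but pays 6, utility -6.
Bid 11: wins, pays 11, utility 6 - 11 = -5.
So bidding 11 beats truth here (-5 > -6).

11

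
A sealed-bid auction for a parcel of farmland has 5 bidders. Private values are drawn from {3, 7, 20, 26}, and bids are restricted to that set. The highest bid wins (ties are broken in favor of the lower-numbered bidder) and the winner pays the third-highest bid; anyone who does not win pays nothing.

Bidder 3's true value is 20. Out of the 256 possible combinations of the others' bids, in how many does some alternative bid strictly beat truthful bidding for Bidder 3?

32

Others bid (3, 3, 3, 26): truth gives 0; bid 26 gives 17 > 0. Violating.
Others bid (3, 3, 7, 26): truth gives 0; bid 26 gives 13 > 0. Violating.
Others bid (3, 3, 26, 3): truth gives 0; bid 26 gives 17 > 0. Violating.
Others bid (3, 3, 26, 7): truth gives 0; bid 26 gives 13 > 0. Violating.
Others bid (3, 3, 3, 3): truth gives 17; no alternative beats it.
Others bid (3, 3, 3, 7): truth gives 17; no alternative beats it.
(Checking all 256 profiles: 32 have a profitable deviation, 224 do not.)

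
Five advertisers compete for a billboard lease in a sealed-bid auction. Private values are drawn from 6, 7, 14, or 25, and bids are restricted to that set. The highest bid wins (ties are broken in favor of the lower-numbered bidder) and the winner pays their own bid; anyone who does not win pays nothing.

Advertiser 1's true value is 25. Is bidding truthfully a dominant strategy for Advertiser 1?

Consider the case where Advertiser 2 bids 6, Advertiser 3 bids 6, Advertiser 4 bids 6 and Advertiser 5 bids 6.
Truthful bid 25: wins, pays 25, utility 25 - 25 = 0.
Bid 6 instead: wins, pays 6, utility 25 - 6 = 19.
Since 19 > 0, bidding 6 is strictly better here, so truthful bidding is not dominant.

No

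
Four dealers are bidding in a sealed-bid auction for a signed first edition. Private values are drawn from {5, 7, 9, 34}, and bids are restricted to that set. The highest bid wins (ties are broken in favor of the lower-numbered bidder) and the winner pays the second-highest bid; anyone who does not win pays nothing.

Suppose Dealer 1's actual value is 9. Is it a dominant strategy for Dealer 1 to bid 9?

Check each profile of the others' bids and compare truth against every alternative bid.
Others bid (5, 5, 5): truth gives 4, best alternative gives 4.
Others bid (5, 5, 7): truth gives 2, best alternative gives 2.
Others bid (5, 7, 5): truth gives 2, best alternative gives 2.
Others bid (5, 7, 7): truth gives 2, best alternative gives 2.
Others bid (7, 5, 5): truth gives 2, best alternative gives 2.
Others bid (7, 5, 7): truth gives 2, best alternative gives 2.
(Remaining 58 profiles checked similarly; truth is weakly best in each.)
In every case the truthful bid is at least as good as any alternative, so it is a dominant strategy.

Yes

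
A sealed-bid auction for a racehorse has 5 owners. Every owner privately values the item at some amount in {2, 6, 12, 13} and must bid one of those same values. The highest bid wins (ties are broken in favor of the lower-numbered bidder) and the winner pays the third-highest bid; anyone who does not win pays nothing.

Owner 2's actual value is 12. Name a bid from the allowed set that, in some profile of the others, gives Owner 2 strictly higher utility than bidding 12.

13

Suppose Owner 1 bids 2, Owner 3 bids 2, Owner 4 bids 2 and Owner 5 bids 13.
Bid 12: loses, pays 0, utility 0.
Bid 13: wins, pays 2, utility 12 - 2 = 10.
So bidding 13 beats truth here (10 > 0).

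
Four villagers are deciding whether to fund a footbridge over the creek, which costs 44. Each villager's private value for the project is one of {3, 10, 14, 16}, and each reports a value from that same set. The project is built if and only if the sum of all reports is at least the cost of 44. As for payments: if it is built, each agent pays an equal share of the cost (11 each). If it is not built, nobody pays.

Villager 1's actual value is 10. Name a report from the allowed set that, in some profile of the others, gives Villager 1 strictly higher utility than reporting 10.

Suppose Villager 2 reports 3, Villager 3 reports 16 and Villager 4 reports 16.
Report 10: project built, pays 11, utility 10 - 11 = -1.
Report 3: project not built, utility 0.
So reporting 3 beats truth here (0 > -1).

3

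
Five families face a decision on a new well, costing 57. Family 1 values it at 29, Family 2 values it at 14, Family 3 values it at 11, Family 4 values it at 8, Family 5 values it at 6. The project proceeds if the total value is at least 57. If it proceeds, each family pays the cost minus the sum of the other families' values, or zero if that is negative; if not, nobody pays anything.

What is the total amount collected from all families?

Total value 68 ≥ cost 57, so it is built.
Family 1: others sum to 39; max(0, 57 - 39) = 18.
Family 2: others sum to 54; max(0, 57 - 54) = 3.
Family 3: others sum to 57; max(0, 57 - 57) = 0.
Family 4: others sum to 60; max(0, 57 - 60) = 0.
Family 5: others sum to 62; max(0, 57 - 62) = 0.
Total collected = 18 + 3 + 0 + 0 + 0 = 21.

21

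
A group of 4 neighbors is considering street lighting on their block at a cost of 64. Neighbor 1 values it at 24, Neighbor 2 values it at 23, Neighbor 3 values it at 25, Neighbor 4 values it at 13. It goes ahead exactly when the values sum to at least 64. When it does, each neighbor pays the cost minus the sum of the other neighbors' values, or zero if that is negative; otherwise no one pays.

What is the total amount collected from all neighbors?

9

Total value 85 ≥ cost 64, so it is built.
Neighbor 1: others sum to 61; max(0, 64 - 61) = 3.
Neighbor 2: others sum to 62; max(0, 64 - 62) = 2.
Neighbor 3: others sum to 60; max(0, 64 - 60) = 4.
Neighbor 4: others sum to 72; max(0, 64 - 72) = 0.
Total collected = 3 + 2 + 4 + 0 = 9.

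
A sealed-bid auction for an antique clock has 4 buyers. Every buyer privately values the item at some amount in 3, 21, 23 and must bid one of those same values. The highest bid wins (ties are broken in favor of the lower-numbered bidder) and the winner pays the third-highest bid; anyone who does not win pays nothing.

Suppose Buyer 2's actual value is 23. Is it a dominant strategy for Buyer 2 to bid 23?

Check each profile of the others' bids and compare truth against every alternative bid.
Others bid (3, 3, 23): truth gives 20, best alternative gives 0.
Others bid (3, 23, 3): truth gives 20, best alternative gives 0.
Others bid (21, 3, 3): truth gives 20, best alternative gives 0.
Others bid (3, 21, 23): truth gives 2, best alternative gives 0.
Others bid (3, 23, 21): truth gives 2, best alternative gives 0.
Others bid (21, 3, 21): truth gives 2, best alternative gives 0.
(Remaining 21 profiles checked similarly; truth is weakly best in each.)
In every case the truthful bid is at least as good as any alternative, so it is a dominant strategy.

Yes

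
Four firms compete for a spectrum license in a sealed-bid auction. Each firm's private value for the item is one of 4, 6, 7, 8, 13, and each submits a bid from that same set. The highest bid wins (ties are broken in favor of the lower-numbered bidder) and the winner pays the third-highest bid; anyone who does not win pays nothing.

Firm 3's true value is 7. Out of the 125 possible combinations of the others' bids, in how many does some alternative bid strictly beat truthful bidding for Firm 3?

Others bid (4, 4, 8): truth gives 0; bid 8 gives 3 > 0. Violating.
Others bid (4, 4, 13): truth gives 0; bid 13 gives 3 > 0. Violating.
Others bid (4, 6, 8): truth gives 0; bid 8 gives 1 > 0. Violating.
Others bid (4, 6, 13): truth gives 0; bid 13 gives 1 > 0. Violating.
Others bid (4, 4, 4): truth gives 3; no alternative beats it.
Others bid (4, 4, 6): truth gives 3; no alternative beats it.
(Checking all 125 profiles: 24 have a profitable deviation, 101 do not.)

24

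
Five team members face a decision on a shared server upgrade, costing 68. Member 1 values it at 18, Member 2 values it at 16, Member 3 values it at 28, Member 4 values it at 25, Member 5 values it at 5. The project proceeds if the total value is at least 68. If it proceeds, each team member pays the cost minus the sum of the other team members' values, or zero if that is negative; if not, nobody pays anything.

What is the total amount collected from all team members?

5

Total value 92 ≥ cost 68, so it is built.
Member 1: others sum to 74; max(0, 68 - 74) = 0.
Member 2: others sum to 76; max(0, 68 - 76) = 0.
Member 3: others sum to 64; max(0, 68 - 64) = 4.
Member 4: others sum to 67; max(0, 68 - 67) = 1.
Member 5: others sum to 87; max(0, 68 - 87) = 0.
Total collected = 0 + 0 + 4 + 1 + 0 = 5.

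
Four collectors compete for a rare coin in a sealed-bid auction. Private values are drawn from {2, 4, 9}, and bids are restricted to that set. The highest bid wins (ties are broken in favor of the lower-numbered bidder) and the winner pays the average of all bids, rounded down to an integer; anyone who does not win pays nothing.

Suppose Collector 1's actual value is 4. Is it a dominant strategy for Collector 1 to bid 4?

Check each profile of the others' bids and compare truth against every alternative bid.
Others bid (2, 2, 4): truth gives 1, best alternative gives 0.
Others bid (2, 4, 2): truth gives 1, best alternative gives 0.
Others bid (2, 4, 4): truth gives 1, best alternative gives 0.
Others bid (4, 2, 2): truth gives 1, best alternative gives 0.
Others bid (4, 2, 4): truth gives 1, best alternative gives 0.
Others bid (4, 4, 2): truth gives 1, best alternative gives 0.
(Remaining 21 profiles checked similarly; truth is weakly best in each.)
In every case the truthful bid is at least as good as any alternative, so it is a dominant strategy.

Yes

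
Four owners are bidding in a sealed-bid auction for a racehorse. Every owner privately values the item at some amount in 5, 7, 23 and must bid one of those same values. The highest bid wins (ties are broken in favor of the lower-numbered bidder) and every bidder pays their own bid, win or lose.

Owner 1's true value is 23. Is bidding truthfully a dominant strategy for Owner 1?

No

Consider the case where Owner 2 bids 5, Owner 3 bids 5 and Owner 4 bids 5.
Truthful bid 23: wins, pays 23, utility 23 - 23 = 0.
Bid 5 instead: wins, pays 5, utility 23 - 5 = 18.
Since 18 > 0, bidding 5 is strictly better here, so truthful bidding is not dominant.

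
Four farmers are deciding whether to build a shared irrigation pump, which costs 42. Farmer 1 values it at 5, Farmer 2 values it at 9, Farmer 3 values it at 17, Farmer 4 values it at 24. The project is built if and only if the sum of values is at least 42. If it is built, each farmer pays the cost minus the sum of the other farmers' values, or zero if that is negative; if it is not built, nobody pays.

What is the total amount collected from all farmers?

15

Total value 55 ≥ cost 42, so it is built.
Farmer 1: others sum to 50; max(0, 42 - 50) = 0.
Farmer 2: others sum to 46; max(0, 42 - 46) = 0.
Farmer 3: others sum to 38; max(0, 42 - 38) = 4.
Farmer 4: others sum to 31; max(0, 42 - 31) = 11.
Total collected = 0 + 0 + 4 + 11 = 15.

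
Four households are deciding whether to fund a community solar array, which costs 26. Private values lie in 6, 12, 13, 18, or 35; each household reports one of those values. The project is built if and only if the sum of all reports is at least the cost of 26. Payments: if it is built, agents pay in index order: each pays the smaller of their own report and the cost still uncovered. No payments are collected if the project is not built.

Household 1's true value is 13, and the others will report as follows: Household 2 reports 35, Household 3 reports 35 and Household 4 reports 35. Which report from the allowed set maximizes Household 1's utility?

Report 6: project built, pays 6, utility 13 - 6 = 7.
Report 12: project built, pays 12, utility 13 - 12 = 1.
Report 13: project built, pays 13, utility 13 - 13 = 0.
Report 18: project built, pays 18, utility 13 - 18 = -5.
Report 35: project built, pays 26, utility 13 - 26 = -13.
The best choice is 6 with utility 7.

6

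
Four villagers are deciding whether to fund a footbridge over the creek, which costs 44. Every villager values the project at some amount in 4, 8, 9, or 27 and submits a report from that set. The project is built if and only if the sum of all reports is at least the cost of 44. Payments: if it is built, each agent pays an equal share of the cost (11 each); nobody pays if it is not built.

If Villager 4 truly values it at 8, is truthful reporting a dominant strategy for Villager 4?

Consider the case where Villager 1 reports 4, Villager 2 reports 8 and Villager 3 reports 27.
Truthful report 8: project built, pays 11, utility 8 - 11 = -3.
Report 4 instead: project not built, utility 0.
Since 0 > -3, reporting 4 is strictly better here, so truthful reporting is not dominant.

No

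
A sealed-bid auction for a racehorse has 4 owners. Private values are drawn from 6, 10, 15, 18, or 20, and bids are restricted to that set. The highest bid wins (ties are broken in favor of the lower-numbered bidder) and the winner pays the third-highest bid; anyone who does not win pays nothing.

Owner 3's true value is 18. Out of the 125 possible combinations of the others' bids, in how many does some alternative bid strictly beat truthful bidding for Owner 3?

Others bid (6, 6, 20): truth gives 0; bid 20 gives 12 > 0. Violating.
Others bid (6, 10, 20): truth gives 0; bid 20 gives 8 > 0. Violating.
Others bid (6, 15, 20): truth gives 0; bid 20 gives 3 > 0. Violating.
Others bid (6, 18, 6): truth gives 0; bid 20 gives 12 > 0. Violating.
Others bid (6, 6, 6): truth gives 12; no alternative beats it.
Others bid (6, 6, 10): truth gives 12; no alternative beats it.
(Checking all 125 profiles: 27 have a profitable deviation, 98 do not.)

27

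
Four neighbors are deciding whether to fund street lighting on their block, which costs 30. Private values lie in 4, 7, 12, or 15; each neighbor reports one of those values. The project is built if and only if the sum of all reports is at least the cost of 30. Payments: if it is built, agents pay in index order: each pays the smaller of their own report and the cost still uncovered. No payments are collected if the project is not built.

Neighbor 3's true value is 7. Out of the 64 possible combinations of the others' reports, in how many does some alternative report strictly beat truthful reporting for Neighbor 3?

Others report (4, 7, 15): truth gives 0; report 4 gives 3 > 0. Violating.
Others report (4, 12, 12): truth gives 0; report 4 gives 3 > 0. Violating.
Others report (4, 12, 15): truth gives 0; report 4 gives 3 > 0. Violating.
Others report (4, 15, 7): truth gives 0; report 4 gives 3 > 0. Violating.
Others report (4, 4, 4): truth gives 0; no alternative beats it.
Others report (4, 4, 7): truth gives 0; no alternative beats it.
(Checking all 64 profiles: 32 have a profitable deviation, 32 do not.)

32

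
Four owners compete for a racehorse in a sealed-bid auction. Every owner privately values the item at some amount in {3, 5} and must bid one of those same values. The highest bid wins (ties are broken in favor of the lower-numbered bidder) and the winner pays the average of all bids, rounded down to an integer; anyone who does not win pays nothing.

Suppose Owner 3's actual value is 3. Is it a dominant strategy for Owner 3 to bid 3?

Check each profile of the others' bids and compare truth against every alternative bid.
Others bid (3, 3, 5): truth gives 0, best alternative gives -1.
Others bid (3, 3, 3): truth gives 0, best alternative gives 0.
Others bid (3, 5, 3): truth gives 0, best alternative gives 0.
Others bid (3, 5, 5): truth gives 0, best alternative gives 0.
Others bid (5, 3, 3): truth gives 0, best alternative gives 0.
Others bid (5, 3, 5): truth gives 0, best alternative gives 0.
(Remaining 2 profiles checked similarly; truth is weakly best in each.)
In every case the truthful bid is at least as good as any alternative, so it is a dominant strategy.

Yes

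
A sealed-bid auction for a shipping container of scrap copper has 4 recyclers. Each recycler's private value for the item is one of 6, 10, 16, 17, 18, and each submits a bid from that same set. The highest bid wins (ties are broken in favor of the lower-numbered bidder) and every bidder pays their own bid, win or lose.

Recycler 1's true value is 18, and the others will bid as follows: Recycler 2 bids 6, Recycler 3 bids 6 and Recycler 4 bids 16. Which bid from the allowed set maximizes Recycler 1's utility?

16

Bid 6: loses but pays 6, utility -6.
Bid 10: loses but pays 10, utility -10.
Bid 16: wins, pays 16, utility 18 - 16 = 2.
Bid 17: wins, pays 17, utility 18 - 17 = 1.
Bid 18: wins, pays 18, utility 18 - 18 = 0.
The best choice is 16 with utility 2.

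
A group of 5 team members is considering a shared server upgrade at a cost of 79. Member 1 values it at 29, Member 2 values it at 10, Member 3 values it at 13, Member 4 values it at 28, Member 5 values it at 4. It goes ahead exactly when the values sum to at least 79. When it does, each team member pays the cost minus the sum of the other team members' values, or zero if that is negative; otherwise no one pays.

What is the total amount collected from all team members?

60

Total value 84 ≥ cost 79, so it is built.
Member 1: others sum to 55; max(0, 79 - 55) = 24.
Member 2: others sum to 74; max(0, 79 - 74) = 5.
Member 3: others sum to 71; max(0, 79 - 71) = 8.
Member 4: others sum to 56; max(0, 79 - 56) = 23.
Member 5: others sum to 80; max(0, 79 - 80) = 0.
Total collected = 24 + 5 + 8 + 23 + 0 = 60.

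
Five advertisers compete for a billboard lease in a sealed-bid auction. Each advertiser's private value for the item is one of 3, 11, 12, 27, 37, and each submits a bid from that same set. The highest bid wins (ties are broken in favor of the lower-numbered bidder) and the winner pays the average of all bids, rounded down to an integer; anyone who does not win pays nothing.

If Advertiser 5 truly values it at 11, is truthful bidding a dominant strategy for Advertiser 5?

Consider the case where Advertiser 1 bids 3, Advertiser 2 bids 3, Advertiser 3 bids 3 and Advertiser 4 bids 11.
Truthful bid 11: loses, pays 0, utility 0.
Bid 12 instead: wins, pays 6, utility 11 - 6 = 5.
Since 5 > 0, bidding 12 is strictly better here, so truthful bidding is not dominant.

No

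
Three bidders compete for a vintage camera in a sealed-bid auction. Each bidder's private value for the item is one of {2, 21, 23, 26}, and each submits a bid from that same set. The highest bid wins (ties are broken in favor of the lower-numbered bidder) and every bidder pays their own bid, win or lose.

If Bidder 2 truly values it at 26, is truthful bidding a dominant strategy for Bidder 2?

Consider the case where Bidder 1 bids 2 and Bidder 3 bids 2.
Truthful bid 26: wins, pays 26, utility 26 - 26 = 0.
Bid 21 instead: wins, pays 21, utility 26 - 21 = 5.
Since 5 > 0, bidding 21 is strictly better here, so truthful bidding is not dominant.

No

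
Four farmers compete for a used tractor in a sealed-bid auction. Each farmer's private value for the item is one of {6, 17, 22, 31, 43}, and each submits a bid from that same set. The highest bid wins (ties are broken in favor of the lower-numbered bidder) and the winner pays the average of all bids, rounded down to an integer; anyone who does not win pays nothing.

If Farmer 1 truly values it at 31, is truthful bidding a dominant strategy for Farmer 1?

No

Consider the case where Farmer 2 bids 6, Farmer 3 bids 6 and Farmer 4 bids 6.
Truthful bid 31: wins, pays 12, utility 31 - 12 = 19.
Bid 6 instead: wins, pays 6, utility 31 - 6 = 25.
Since 25 > 19, bidding 6 is strictly better here, so truthful bidding is not dominant.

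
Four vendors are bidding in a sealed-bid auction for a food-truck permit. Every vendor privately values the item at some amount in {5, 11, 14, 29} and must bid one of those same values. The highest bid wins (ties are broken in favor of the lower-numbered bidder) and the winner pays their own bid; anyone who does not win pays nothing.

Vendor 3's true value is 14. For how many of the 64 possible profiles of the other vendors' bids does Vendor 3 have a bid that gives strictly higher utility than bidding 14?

Others bid (5, 5, 5): truth gives 0; bid 11 gives 3 > 0. Violating.
Others bid (5, 5, 11): truth gives 0; bid 11 gives 3 > 0. Violating.
Others bid (5, 5, 14): truth gives 0; no alternative beats it.
Others bid (5, 5, 29): truth gives 0; no alternative beats it.
(Checking all 64 profiles: 2 have a profitable deviation, 62 do not.)

2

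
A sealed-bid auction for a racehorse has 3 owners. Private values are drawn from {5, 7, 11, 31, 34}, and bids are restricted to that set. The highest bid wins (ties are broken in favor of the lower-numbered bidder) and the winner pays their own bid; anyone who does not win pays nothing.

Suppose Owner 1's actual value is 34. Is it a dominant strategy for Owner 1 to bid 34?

Consider the case where Owner 2 bids 5 and Owner 3 bids 5.
Truthful bid 34: wins, pays 34, utility 34 - 34 = 0.
Bid 5 instead: wins, pays 5, utility 34 - 5 = 29.
Since 29 > 0, bidding 5 is strictly better here, so truthful bidding is not dominant.

No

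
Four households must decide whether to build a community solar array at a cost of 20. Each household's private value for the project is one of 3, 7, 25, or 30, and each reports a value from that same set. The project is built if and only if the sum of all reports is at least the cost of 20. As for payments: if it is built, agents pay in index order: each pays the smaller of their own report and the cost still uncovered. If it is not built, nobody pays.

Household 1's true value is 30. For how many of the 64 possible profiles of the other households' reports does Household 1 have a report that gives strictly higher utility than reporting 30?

Others report (3, 3, 7): truth gives 10; report 7 gives 23 > 10. Violating.
Others report (3, 3, 25): truth gives 10; report 3 gives 27 > 10. Violating.
Others report (3, 3, 30): truth gives 10; report 3 gives 27 > 10. Violating.
Others report (3, 7, 3): truth gives 10; report 7 gives 23 > 10. Violating.
Others report (3, 3, 3): truth gives 10; no alternative beats it.
(Checking all 64 profiles: 63 have a profitable deviation, 1 does not.)

63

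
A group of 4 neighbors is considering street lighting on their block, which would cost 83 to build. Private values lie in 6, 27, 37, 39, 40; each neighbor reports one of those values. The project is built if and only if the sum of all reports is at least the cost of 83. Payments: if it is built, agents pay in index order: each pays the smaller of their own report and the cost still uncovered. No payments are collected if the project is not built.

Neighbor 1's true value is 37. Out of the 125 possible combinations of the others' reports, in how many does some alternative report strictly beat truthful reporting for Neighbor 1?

Others report (6, 27, 27): truth gives 0; report 27 gives 10 > 0. Violating.
Others report (6, 27, 37): truth gives 0; report 27 gives 10 > 0. Violating.
Others report (6, 27, 39): truth gives 0; report 27 gives 10 > 0. Violating.
Others report (6, 27, 40): truth gives 0; report 27 gives 10 > 0. Violating.
Others report (6, 6, 6): truth gives 0; no alternative beats it.
Others report (6, 6, 27): truth gives 0; no alternative beats it.
(Checking all 125 profiles: 112 have a profitable deviation, 13 do not.)

112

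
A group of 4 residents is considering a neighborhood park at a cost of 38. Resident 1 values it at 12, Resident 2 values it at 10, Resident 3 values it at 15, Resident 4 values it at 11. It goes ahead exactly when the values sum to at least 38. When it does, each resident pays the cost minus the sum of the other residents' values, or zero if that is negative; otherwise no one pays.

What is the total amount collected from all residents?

8

Total value 48 ≥ cost 38, so it is built.
Resident 1: others sum to 36; max(0, 38 - 36) = 2.
Resident 2: others sum to 38; max(0, 38 - 38) = 0.
Resident 3: others sum to 33; max(0, 38 - 33) = 5.
Resident 4: others sum to 37; max(0, 38 - 37) = 1.
Total collected = 2 + 0 + 5 + 1 = 8.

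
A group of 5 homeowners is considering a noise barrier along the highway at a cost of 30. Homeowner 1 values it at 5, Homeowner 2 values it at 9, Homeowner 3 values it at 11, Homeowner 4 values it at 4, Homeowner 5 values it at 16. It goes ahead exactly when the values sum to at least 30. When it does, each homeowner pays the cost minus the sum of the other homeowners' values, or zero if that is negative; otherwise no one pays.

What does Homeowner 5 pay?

Total value 45 ≥ cost 30, so the project is built.
The other homeowners' values sum to 29.
Cost minus that sum is 30 - 29 = 1.

1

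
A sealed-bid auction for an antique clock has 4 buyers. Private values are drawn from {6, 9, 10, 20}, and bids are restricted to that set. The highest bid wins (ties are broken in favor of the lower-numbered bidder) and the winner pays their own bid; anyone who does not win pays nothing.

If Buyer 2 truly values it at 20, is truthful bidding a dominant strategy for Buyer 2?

No

Consider the case where Buyer 1 bids 6, Buyer 3 bids 6 and Buyer 4 bids 6.
Truthful bid 20: wins, pays 20, utility 20 - 20 = 0.
Bid 9 instead: wins, pays 9, utility 20 - 9 = 11.
Since 11 > 0, bidding 9 is strictly better here, so truthful bidding is not dominant.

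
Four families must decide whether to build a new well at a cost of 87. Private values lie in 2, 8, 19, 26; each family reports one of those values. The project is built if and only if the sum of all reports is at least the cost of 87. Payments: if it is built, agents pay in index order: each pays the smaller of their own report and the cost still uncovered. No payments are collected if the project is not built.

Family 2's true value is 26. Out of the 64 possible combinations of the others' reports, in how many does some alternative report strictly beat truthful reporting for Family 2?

4

Others report (19, 26, 26): truth gives 0; report 19 gives 7 > 0. Violating.
Others report (26, 19, 26): truth gives 0; report 19 gives 7 > 0. Violating.
Others report (26, 26, 19): truth gives 0; report 19 gives 7 > 0. Violating.
Others report (26, 26, 26): truth gives 0; report 19 gives 7 > 0. Violating.
Others report (2, 2, 2): truth gives 0; no alternative beats it.
Others report (2, 2, 8): truth gives 0; no alternative beats it.
(Checking all 64 profiles: 4 have a profitable deviation, 60 do not.)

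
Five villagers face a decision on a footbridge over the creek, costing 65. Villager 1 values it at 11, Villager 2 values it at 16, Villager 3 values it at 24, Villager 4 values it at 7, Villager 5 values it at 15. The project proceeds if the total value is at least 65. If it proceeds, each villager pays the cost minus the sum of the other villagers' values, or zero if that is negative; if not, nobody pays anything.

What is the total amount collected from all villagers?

34

Total value 73 ≥ cost 65, so it is built.
Villager 1: others sum to 62; max(0, 65 - 62) = 3.
Villager 2: others sum to 57; max(0, 65 - 57) = 8.
Villager 3: others sum to 49; max(0, 65 - 49) = 16.
Villager 4: others sum to 66; max(0, 65 - 66) = 0.
Villager 5: others sum to 58; max(0, 65 - 58) = 7.
Total collected = 3 + 8 + 16 + 0 + 7 = 34.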